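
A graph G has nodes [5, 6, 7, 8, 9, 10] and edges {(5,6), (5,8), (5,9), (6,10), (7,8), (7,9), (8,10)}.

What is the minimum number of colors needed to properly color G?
Clique number ω(G) = 2 (lower bound: χ ≥ ω).
The graph is bipartite (no odd cycle), so 2 colors suffice: χ(G) = 2.
A valid 2-coloring: color 1: [5, 7, 10]; color 2: [6, 8, 9].

χ(G) = 2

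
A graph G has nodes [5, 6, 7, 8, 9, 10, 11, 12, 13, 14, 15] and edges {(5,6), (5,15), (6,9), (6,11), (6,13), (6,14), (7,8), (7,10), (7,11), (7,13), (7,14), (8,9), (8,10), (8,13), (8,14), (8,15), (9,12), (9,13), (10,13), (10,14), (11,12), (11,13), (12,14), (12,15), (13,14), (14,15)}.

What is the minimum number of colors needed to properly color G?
χ(G) = 5

Clique number ω(G) = 5 (lower bound: χ ≥ ω).
The clique on [7, 8, 10, 13, 14] has size 5, forcing χ ≥ 5, and the coloring below uses 5 colors, so χ(G) = 5.
A valid 5-coloring: color 1: [5, 9, 11, 14]; color 2: [13, 15]; color 3: [6, 8, 12]; color 4: [7]; color 5: [10].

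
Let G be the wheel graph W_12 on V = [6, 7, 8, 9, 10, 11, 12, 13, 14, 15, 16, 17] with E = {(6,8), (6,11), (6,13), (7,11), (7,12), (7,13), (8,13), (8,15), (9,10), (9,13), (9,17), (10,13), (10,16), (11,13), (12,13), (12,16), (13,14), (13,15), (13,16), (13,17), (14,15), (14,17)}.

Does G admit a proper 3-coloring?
Odd cycle [14, 17, 9, 10, 16, 12, 7, 11, 6, 8, 15] needs 3 colors (χ ≥ 3).
Vertex 13 is adjacent to every vertex of [6, 7, 8, 9, 10, 11, 12, 14, 15, 16, 17], which already need 3 colors among themselves, so 13 needs a new color (χ ≥ 4).
Hence χ(G) ≥ 4 > 3, so no proper 3-coloring exists.

No, G is not 3-colorable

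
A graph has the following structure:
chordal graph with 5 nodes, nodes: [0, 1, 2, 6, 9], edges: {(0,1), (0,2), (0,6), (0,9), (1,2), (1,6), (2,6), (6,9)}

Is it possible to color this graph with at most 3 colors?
No, G is not 3-colorable

The clique on vertices [0, 1, 2, 6] has size 4 > 3, so it alone needs 4 colors.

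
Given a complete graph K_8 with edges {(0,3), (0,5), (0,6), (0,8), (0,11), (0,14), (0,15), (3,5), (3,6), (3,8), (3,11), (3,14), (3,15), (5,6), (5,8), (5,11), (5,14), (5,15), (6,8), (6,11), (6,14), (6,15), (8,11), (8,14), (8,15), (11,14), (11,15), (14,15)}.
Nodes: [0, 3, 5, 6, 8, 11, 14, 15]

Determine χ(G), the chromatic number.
Clique number ω(G) = 8 (lower bound: χ ≥ ω).
The clique on [0, 3, 5, 6, 8, 11, 14, 15] has size 8, forcing χ ≥ 8, and the coloring below uses 8 colors, so χ(G) = 8.
A valid 8-coloring: color 1: [6]; color 2: [0]; color 3: [14]; color 4: [15]; color 5: [11]; color 6: [8]; color 7: [3]; color 8: [5].

χ(G) = 8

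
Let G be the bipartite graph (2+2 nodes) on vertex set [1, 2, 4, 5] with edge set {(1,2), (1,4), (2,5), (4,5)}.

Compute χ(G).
Clique number ω(G) = 2 (lower bound: χ ≥ ω).
The graph is bipartite (no odd cycle), so 2 colors suffice: χ(G) = 2.
A valid 2-coloring: color 1: [2, 4]; color 2: [1, 5].

χ(G) = 2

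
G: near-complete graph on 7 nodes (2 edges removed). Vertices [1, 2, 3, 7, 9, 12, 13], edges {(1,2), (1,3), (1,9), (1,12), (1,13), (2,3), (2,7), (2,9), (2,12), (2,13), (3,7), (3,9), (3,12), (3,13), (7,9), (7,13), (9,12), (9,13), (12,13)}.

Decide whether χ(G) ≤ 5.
The clique on vertices [1, 2, 3, 9, 12, 13] has size 6 > 5, so it alone needs 6 colors.

No, G is not 5-colorable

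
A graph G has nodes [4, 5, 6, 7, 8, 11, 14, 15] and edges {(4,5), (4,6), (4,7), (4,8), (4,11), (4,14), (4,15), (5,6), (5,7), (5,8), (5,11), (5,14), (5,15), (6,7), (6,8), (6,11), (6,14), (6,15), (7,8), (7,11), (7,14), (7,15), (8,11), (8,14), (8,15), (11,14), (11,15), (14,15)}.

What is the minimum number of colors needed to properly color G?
Clique number ω(G) = 8 (lower bound: χ ≥ ω).
The clique on [4, 5, 6, 7, 8, 11, 14, 15] has size 8, forcing χ ≥ 8, and the coloring below uses 8 colors, so χ(G) = 8.
A valid 8-coloring: color 1: [11]; color 2: [4]; color 3: [14]; color 4: [8]; color 5: [6]; color 6: [5]; color 7: [15]; color 8: [7].

χ(G) = 8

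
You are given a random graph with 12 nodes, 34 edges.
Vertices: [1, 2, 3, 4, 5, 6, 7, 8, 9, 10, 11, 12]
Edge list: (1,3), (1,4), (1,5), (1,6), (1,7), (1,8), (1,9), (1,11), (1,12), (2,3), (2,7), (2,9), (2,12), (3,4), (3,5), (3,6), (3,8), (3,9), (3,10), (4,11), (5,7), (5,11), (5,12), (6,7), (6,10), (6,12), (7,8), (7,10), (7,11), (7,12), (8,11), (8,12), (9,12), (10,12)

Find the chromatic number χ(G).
Clique number ω(G) = 4 (lower bound: χ ≥ ω).
The clique on [1, 7, 8, 11] has size 4, forcing χ ≥ 4, and the coloring below uses 4 colors, so χ(G) = 4.
A valid 4-coloring: color 1: [1, 2, 10]; color 2: [3, 11, 12]; color 3: [4, 5, 6, 8, 9]; color 4: [7].

χ(G) = 4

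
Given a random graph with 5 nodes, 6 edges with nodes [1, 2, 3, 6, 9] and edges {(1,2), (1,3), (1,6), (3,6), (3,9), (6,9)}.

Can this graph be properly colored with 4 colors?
A valid 4-coloring: color 1: [2, 3]; color 2: [1, 9]; color 3: [6].
(χ(G) = 3 ≤ 4.)

Yes, G is 4-colorable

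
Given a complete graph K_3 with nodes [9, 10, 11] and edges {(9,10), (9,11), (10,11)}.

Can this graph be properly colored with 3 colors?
Yes, G is 3-colorable

A valid 3-coloring: color 1: [10]; color 2: [9]; color 3: [11].
(χ(G) = 3 ≤ 3.)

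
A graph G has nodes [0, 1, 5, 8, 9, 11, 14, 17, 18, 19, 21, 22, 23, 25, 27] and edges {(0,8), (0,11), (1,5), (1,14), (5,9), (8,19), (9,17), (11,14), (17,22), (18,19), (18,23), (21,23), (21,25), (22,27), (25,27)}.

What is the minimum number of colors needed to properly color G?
χ(G) = 3

Clique number ω(G) = 2 (lower bound: χ ≥ ω).
Odd cycle [9, 17, 22, 27, 25, 21, 23, 18, 19, 8, 0, 11, 14, 1, 5] needs 3 colors (χ ≥ 3).
The coloring below uses 3 colors, so χ(G) = 3.
A valid 3-coloring: color 1: [0, 1, 9, 19, 22, 23, 25]; color 2: [5, 8, 11, 17, 18, 21, 27]; color 3: [14].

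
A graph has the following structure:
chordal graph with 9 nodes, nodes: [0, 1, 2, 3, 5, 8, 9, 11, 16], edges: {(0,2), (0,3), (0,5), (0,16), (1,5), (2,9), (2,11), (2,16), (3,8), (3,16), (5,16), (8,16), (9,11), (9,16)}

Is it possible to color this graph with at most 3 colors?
A valid 3-coloring: color 1: [1, 11, 16]; color 2: [0, 8, 9]; color 3: [2, 3, 5].
(χ(G) = 3 ≤ 3.)

Yes, G is 3-colorable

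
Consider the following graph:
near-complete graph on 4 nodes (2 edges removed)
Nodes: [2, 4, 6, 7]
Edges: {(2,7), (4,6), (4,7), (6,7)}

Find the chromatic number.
Clique number ω(G) = 3 (lower bound: χ ≥ ω).
The clique on [4, 6, 7] has size 3, forcing χ ≥ 3, and the coloring below uses 3 colors, so χ(G) = 3.
A valid 3-coloring: color 1: [7]; color 2: [2, 4]; color 3: [6].

χ(G) = 3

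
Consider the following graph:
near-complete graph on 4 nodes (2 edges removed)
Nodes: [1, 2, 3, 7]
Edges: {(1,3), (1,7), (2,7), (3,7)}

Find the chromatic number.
Clique number ω(G) = 3 (lower bound: χ ≥ ω).
The clique on [1, 3, 7] has size 3, forcing χ ≥ 3, and the coloring below uses 3 colors, so χ(G) = 3.
A valid 3-coloring: color 1: [7]; color 2: [1, 2]; color 3: [3].

χ(G) = 3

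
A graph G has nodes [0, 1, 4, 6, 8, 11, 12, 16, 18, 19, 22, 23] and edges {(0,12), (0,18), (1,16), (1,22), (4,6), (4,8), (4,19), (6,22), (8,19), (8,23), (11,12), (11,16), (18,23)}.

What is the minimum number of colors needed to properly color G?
χ(G) = 3

Clique number ω(G) = 3 (lower bound: χ ≥ ω).
The clique on [4, 8, 19] has size 3, forcing χ ≥ 3, and the coloring below uses 3 colors, so χ(G) = 3.
A valid 3-coloring: color 1: [0, 1, 4, 11, 23]; color 2: [6, 8, 12, 16, 18]; color 3: [19, 22].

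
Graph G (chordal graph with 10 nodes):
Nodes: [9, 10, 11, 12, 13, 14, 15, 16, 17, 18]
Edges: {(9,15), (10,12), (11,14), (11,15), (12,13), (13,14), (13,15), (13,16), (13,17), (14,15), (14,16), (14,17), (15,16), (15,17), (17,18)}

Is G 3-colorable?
The clique on vertices [13, 14, 15, 16] has size 4 > 3, so it alone needs 4 colors.

No, G is not 3-colorable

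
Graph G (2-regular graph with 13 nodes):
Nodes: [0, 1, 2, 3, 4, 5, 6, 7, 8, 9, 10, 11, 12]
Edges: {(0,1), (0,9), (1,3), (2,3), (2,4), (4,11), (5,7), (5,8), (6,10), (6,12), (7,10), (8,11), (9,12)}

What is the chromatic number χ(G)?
Clique number ω(G) = 2 (lower bound: χ ≥ ω).
Odd cycle [1, 3, 2, 4, 11, 8, 5, 7, 10, 6, 12, 9, 0] needs 3 colors (χ ≥ 3).
The coloring below uses 3 colors, so χ(G) = 3.
A valid 3-coloring: color 1: [1, 2, 5, 6, 9, 11]; color 2: [0, 3, 4, 8, 10, 12]; color 3: [7].

χ(G) = 3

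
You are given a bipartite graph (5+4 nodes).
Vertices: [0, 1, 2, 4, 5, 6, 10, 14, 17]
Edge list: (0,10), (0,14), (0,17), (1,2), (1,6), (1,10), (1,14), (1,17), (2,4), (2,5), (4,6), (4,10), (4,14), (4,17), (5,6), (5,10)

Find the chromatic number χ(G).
Clique number ω(G) = 2 (lower bound: χ ≥ ω).
The graph is bipartite (no odd cycle), so 2 colors suffice: χ(G) = 2.
A valid 2-coloring: color 1: [0, 1, 4, 5]; color 2: [2, 6, 10, 14, 17].

χ(G) = 2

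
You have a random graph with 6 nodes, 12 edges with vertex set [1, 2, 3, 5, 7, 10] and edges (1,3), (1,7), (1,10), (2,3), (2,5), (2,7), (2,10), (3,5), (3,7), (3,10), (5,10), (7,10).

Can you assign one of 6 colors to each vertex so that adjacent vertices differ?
Yes, G is 6-colorable

A valid 6-coloring: color 1: [10]; color 2: [3]; color 3: [1, 2]; color 4: [5, 7].
(χ(G) = 4 ≤ 6.)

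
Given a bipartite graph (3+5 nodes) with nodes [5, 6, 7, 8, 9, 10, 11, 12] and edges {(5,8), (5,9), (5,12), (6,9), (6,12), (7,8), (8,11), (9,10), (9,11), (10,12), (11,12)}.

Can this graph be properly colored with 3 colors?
Yes, G is 3-colorable

A valid 3-coloring: color 1: [8, 9, 12]; color 2: [5, 6, 7, 10, 11].
(χ(G) = 2 ≤ 3.)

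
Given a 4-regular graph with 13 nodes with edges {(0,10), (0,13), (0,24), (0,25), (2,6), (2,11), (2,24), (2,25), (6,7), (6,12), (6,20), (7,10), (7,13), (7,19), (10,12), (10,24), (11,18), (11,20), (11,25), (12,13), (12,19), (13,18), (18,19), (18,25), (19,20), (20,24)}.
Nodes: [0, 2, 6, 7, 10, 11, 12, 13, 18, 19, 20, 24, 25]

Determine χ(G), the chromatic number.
χ(G) = 3

Clique number ω(G) = 3 (lower bound: χ ≥ ω).
The clique on [0, 10, 24] has size 3, forcing χ ≥ 3, and the coloring below uses 3 colors, so χ(G) = 3.
A valid 3-coloring: color 1: [6, 11, 13, 19, 24]; color 2: [0, 2, 7, 12, 18, 20]; color 3: [10, 25].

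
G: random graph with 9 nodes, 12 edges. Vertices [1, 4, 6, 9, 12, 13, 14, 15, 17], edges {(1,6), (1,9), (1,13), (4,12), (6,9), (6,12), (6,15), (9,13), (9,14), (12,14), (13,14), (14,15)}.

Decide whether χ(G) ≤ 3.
Yes, G is 3-colorable

A valid 3-coloring: color 1: [1, 4, 14, 17]; color 2: [9, 12, 15]; color 3: [6, 13].
(χ(G) = 3 ≤ 3.)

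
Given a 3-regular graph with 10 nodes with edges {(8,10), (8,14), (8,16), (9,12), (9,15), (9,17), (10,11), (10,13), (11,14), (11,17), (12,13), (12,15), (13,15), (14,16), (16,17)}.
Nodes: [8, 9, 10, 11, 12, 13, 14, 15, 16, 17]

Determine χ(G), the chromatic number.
χ(G) = 3

Clique number ω(G) = 3 (lower bound: χ ≥ ω).
The clique on [8, 14, 16] has size 3, forcing χ ≥ 3, and the coloring below uses 3 colors, so χ(G) = 3.
A valid 3-coloring: color 1: [10, 14, 15, 17]; color 2: [9, 11, 13, 16]; color 3: [8, 12].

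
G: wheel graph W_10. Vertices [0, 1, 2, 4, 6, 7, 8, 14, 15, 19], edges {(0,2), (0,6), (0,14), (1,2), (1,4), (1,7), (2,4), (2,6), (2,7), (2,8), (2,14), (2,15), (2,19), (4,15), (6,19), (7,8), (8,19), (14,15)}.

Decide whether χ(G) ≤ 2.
No, G is not 2-colorable

The clique on vertices [0, 2, 14] has size 3 > 2, so it alone needs 3 colors.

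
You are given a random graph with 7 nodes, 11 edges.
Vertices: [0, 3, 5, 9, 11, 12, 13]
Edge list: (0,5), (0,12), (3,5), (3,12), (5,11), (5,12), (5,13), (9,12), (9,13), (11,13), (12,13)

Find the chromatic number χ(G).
Clique number ω(G) = 3 (lower bound: χ ≥ ω).
The clique on [9, 12, 13] has size 3, forcing χ ≥ 3, and the coloring below uses 3 colors, so χ(G) = 3.
A valid 3-coloring: color 1: [11, 12]; color 2: [5, 9]; color 3: [0, 3, 13].

χ(G) = 3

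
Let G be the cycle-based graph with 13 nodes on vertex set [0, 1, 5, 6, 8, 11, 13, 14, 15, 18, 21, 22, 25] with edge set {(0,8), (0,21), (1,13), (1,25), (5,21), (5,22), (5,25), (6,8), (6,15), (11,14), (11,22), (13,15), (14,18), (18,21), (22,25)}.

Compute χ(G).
χ(G) = 3

Clique number ω(G) = 3 (lower bound: χ ≥ ω).
The clique on [5, 22, 25] has size 3, forcing χ ≥ 3, and the coloring below uses 3 colors, so χ(G) = 3.
A valid 3-coloring: color 1: [0, 5, 6, 11, 13, 18]; color 2: [1, 8, 14, 15, 21, 22]; color 3: [25].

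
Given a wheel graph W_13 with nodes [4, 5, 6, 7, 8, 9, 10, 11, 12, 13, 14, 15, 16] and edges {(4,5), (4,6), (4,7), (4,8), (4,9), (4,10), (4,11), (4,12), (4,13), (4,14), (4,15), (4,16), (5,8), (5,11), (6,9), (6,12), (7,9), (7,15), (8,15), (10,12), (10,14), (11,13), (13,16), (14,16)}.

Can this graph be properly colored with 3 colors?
Yes, G is 3-colorable

A valid 3-coloring: color 1: [4]; color 2: [6, 7, 8, 10, 11, 16]; color 3: [5, 9, 12, 13, 14, 15].
(χ(G) = 3 ≤ 3.)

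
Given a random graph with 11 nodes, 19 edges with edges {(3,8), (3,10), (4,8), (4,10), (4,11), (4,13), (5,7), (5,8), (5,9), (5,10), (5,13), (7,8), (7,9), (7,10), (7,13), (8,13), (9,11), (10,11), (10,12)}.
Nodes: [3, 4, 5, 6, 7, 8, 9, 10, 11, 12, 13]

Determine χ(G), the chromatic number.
χ(G) = 4

Clique number ω(G) = 4 (lower bound: χ ≥ ω).
The clique on [5, 7, 8, 13] has size 4, forcing χ ≥ 4, and the coloring below uses 4 colors, so χ(G) = 4.
A valid 4-coloring: color 1: [6, 8, 9, 10]; color 2: [3, 4, 7, 12]; color 3: [5, 11]; color 4: [13].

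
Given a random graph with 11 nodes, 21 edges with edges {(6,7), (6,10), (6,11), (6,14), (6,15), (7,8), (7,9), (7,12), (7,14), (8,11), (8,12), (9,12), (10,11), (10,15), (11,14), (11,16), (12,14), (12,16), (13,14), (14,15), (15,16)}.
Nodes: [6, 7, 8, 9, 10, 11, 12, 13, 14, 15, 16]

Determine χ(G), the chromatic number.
Clique number ω(G) = 3 (lower bound: χ ≥ ω).
The clique on [7, 8, 12] has size 3, forcing χ ≥ 3, and the coloring below uses 3 colors, so χ(G) = 3.
A valid 3-coloring: color 1: [8, 9, 10, 14, 16]; color 2: [7, 11, 13, 15]; color 3: [6, 12].

χ(G) = 3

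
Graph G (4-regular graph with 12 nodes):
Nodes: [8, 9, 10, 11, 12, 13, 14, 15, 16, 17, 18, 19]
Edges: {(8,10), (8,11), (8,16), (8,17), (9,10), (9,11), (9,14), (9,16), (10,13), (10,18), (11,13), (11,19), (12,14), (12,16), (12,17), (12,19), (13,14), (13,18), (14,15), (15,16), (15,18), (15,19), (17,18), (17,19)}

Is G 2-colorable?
The clique on vertices [12, 17, 19] has size 3 > 2, so it alone needs 3 colors.

No, G is not 2-colorable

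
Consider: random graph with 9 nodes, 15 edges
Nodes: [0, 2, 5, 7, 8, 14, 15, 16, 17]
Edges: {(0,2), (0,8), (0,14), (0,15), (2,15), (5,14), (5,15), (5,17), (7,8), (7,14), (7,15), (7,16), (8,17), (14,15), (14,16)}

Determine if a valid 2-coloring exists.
No, G is not 2-colorable

The clique on vertices [0, 2, 15] has size 3 > 2, so it alone needs 3 colors.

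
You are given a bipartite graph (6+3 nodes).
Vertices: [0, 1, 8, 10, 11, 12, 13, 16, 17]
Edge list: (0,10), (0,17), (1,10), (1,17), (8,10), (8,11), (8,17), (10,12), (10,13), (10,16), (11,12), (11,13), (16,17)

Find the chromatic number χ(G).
Clique number ω(G) = 2 (lower bound: χ ≥ ω).
The graph is bipartite (no odd cycle), so 2 colors suffice: χ(G) = 2.
A valid 2-coloring: color 1: [10, 11, 17]; color 2: [0, 1, 8, 12, 13, 16].

χ(G) = 2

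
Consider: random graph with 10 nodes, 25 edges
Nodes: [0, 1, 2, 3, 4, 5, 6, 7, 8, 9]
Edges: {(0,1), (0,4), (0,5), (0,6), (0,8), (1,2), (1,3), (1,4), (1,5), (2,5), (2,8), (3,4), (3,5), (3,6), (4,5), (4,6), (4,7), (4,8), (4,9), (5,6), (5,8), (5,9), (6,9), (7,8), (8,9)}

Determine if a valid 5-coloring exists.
A valid 5-coloring: color 1: [2, 4]; color 2: [5, 7]; color 3: [1, 6, 8]; color 4: [0, 3, 9].
(χ(G) = 4 ≤ 5.)

Yes, G is 5-colorable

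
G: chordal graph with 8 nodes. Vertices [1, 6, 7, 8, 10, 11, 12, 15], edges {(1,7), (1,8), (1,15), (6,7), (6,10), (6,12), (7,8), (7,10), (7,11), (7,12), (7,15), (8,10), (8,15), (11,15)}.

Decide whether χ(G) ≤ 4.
Yes, G is 4-colorable

A valid 4-coloring: color 1: [7]; color 2: [6, 8, 11]; color 3: [10, 12, 15]; color 4: [1].
(χ(G) = 4 ≤ 4.)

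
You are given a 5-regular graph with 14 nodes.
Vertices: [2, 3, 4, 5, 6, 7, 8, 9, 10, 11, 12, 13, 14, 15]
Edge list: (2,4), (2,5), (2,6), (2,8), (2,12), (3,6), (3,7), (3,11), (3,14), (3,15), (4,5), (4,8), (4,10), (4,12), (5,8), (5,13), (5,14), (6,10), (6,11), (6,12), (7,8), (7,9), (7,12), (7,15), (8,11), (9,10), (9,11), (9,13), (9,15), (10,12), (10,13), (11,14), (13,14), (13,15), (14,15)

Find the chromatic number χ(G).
χ(G) = 4

Clique number ω(G) = 4 (lower bound: χ ≥ ω).
The clique on [2, 4, 5, 8] has size 4, forcing χ ≥ 4, and the coloring below uses 4 colors, so χ(G) = 4.
A valid 4-coloring: color 1: [4, 6, 7, 14]; color 2: [5, 10, 11, 15]; color 3: [2, 3, 13]; color 4: [8, 9, 12].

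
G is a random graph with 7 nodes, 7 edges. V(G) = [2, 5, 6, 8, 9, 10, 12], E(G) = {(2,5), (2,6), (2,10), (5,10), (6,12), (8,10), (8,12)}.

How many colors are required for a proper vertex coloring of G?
χ(G) = 3

Clique number ω(G) = 3 (lower bound: χ ≥ ω).
The clique on [2, 5, 10] has size 3, forcing χ ≥ 3, and the coloring below uses 3 colors, so χ(G) = 3.
A valid 3-coloring: color 1: [2, 8, 9]; color 2: [6, 10]; color 3: [5, 12].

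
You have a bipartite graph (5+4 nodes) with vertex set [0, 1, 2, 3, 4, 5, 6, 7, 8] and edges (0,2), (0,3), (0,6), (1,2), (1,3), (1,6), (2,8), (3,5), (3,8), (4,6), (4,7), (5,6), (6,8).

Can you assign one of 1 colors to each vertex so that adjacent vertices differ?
No, G is not 1-colorable

Edge (2,8) forces its endpoints to differ, so 1 color is not enough.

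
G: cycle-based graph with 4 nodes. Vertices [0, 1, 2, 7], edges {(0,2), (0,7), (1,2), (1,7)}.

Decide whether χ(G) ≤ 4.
A valid 4-coloring: color 1: [0, 1]; color 2: [2, 7].
(χ(G) = 2 ≤ 4.)

Yes, G is 4-colorable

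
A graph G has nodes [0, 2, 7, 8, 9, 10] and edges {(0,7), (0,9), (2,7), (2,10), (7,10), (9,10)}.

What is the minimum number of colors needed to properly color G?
χ(G) = 3

Clique number ω(G) = 3 (lower bound: χ ≥ ω).
The clique on [2, 7, 10] has size 3, forcing χ ≥ 3, and the coloring below uses 3 colors, so χ(G) = 3.
A valid 3-coloring: color 1: [0, 8, 10]; color 2: [7, 9]; color 3: [2].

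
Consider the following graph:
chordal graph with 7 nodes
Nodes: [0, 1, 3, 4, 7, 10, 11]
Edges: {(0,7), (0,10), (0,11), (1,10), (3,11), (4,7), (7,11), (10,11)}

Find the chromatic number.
Clique number ω(G) = 3 (lower bound: χ ≥ ω).
The clique on [0, 10, 11] has size 3, forcing χ ≥ 3, and the coloring below uses 3 colors, so χ(G) = 3.
A valid 3-coloring: color 1: [1, 4, 11]; color 2: [3, 7, 10]; color 3: [0].

χ(G) = 3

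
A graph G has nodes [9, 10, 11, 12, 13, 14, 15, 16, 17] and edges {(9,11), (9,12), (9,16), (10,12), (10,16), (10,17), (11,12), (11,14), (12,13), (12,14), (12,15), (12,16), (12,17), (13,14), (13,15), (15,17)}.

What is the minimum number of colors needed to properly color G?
χ(G) = 3

Clique number ω(G) = 3 (lower bound: χ ≥ ω).
The clique on [9, 12, 16] has size 3, forcing χ ≥ 3, and the coloring below uses 3 colors, so χ(G) = 3.
A valid 3-coloring: color 1: [12]; color 2: [9, 10, 14, 15]; color 3: [11, 13, 16, 17].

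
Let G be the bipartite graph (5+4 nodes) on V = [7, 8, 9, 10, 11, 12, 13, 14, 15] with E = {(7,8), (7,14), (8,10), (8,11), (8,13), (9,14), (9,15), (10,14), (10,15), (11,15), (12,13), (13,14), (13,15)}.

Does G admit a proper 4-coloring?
A valid 4-coloring: color 1: [7, 9, 10, 11, 13]; color 2: [8, 12, 14, 15].
(χ(G) = 2 ≤ 4.)

Yes, G is 4-colorable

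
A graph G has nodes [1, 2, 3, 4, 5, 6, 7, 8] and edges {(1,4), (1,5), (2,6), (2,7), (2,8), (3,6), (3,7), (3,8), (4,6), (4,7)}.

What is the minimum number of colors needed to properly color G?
χ(G) = 2

Clique number ω(G) = 2 (lower bound: χ ≥ ω).
The graph is bipartite (no odd cycle), so 2 colors suffice: χ(G) = 2.
A valid 2-coloring: color 1: [2, 3, 4, 5]; color 2: [1, 6, 7, 8].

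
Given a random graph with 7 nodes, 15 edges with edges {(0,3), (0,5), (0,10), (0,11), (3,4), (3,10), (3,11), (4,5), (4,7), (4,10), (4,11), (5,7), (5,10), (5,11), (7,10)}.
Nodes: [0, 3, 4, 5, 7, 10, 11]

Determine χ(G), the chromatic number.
Clique number ω(G) = 4 (lower bound: χ ≥ ω).
The clique on [4, 5, 7, 10] has size 4, forcing χ ≥ 4, and the coloring below uses 4 colors, so χ(G) = 4.
A valid 4-coloring: color 1: [3, 5]; color 2: [0, 4]; color 3: [10, 11]; color 4: [7].

χ(G) = 4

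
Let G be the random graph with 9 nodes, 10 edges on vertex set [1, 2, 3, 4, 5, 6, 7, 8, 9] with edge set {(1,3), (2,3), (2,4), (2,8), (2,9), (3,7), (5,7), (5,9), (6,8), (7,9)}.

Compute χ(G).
χ(G) = 3

Clique number ω(G) = 3 (lower bound: χ ≥ ω).
The clique on [5, 7, 9] has size 3, forcing χ ≥ 3, and the coloring below uses 3 colors, so χ(G) = 3.
A valid 3-coloring: color 1: [1, 2, 5, 6]; color 2: [3, 4, 8, 9]; color 3: [7].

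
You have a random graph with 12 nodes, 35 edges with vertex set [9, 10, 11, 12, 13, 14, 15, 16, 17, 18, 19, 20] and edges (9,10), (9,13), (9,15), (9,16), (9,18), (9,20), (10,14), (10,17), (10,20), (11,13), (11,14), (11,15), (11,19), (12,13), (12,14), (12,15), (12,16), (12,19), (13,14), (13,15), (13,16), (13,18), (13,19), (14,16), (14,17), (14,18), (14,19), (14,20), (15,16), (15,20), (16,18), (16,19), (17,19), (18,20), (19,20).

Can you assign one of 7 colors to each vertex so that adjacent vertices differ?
A valid 7-coloring: color 1: [14, 15]; color 2: [13, 17, 20]; color 3: [9, 19]; color 4: [10, 11, 16]; color 5: [12, 18].
(χ(G) = 5 ≤ 7.)

Yes, G is 7-colorable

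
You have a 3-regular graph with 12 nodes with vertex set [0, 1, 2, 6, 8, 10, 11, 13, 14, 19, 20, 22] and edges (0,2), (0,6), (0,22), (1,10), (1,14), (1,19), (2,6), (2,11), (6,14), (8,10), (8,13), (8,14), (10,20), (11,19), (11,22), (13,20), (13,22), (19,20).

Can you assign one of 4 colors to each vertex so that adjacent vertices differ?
A valid 4-coloring: color 1: [2, 10, 14, 19, 22]; color 2: [1, 6, 8, 11, 20]; color 3: [0, 13].
(χ(G) = 3 ≤ 4.)

Yes, G is 4-colorable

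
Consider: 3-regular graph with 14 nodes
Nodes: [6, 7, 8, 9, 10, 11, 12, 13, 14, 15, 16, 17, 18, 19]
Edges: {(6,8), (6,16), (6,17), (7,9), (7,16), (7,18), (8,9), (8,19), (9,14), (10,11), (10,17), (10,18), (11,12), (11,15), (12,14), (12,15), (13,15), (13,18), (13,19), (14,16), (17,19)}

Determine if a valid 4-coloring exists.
A valid 4-coloring: color 1: [8, 12, 13, 16, 17]; color 2: [6, 7, 10, 14, 15, 19]; color 3: [9, 11, 18].
(χ(G) = 3 ≤ 4.)

Yes, G is 4-colorable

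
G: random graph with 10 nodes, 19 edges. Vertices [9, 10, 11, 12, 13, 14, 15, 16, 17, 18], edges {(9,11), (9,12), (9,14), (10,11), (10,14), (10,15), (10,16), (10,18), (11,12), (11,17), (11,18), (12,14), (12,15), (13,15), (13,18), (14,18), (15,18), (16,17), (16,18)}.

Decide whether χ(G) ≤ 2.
No, G is not 2-colorable

The clique on vertices [9, 11, 12] has size 3 > 2, so it alone needs 3 colors.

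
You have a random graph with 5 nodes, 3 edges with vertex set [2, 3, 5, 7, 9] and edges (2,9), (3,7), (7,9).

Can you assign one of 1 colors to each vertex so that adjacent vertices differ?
Edge (2,9) forces its endpoints to differ, so 1 color is not enough.

No, G is not 1-colorable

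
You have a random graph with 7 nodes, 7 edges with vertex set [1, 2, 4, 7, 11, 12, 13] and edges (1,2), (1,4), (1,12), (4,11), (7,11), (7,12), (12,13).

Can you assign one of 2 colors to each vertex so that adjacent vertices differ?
No, G is not 2-colorable

Odd cycle [7, 11, 4, 1, 12] needs 3 colors (χ ≥ 3).
Hence χ(G) ≥ 3 > 2, so no proper 2-coloring exists.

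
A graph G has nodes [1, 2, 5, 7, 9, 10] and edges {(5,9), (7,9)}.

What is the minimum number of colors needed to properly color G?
Clique number ω(G) = 2 (lower bound: χ ≥ ω).
The graph is bipartite (no odd cycle), so 2 colors suffice: χ(G) = 2.
A valid 2-coloring: color 1: [1, 2, 9, 10]; color 2: [5, 7].

χ(G) = 2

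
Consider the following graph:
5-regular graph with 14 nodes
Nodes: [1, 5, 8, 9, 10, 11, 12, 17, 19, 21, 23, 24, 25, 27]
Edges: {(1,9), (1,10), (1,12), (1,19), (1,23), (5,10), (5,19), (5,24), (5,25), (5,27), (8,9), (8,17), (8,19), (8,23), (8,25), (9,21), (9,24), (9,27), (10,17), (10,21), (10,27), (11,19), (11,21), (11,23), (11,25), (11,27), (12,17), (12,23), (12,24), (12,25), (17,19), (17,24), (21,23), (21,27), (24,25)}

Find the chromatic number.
χ(G) = 4

Clique number ω(G) = 3 (lower bound: χ ≥ ω).
Suppose a proper 3-coloring c exists. The clique [1, 12, 23] takes 3 distinct colors; by symmetry let c(1) = 1, c(12) = 2, c(23) = 3.
- Vertex 8: neighbors [23] already have colors [3]; try each remaining color.
- Case c(8) = 1:
  - Vertex 17: neighbors [8, 12] already have colors [1, 2] ⇒ c(17) = 3.
  - Vertex 10: neighbors [1, 17] already have colors [1, 3] ⇒ c(10) = 2.
  - Vertex 21: neighbors [10, 23] already have colors [2, 3] ⇒ c(21) = 1.
  - Vertex 11: neighbors [21, 23] already have colors [1, 3] ⇒ c(11) = 2.
  - Vertex 19: neighbors [1, 11, 17] already have colors [1, 2, 3] — all 3 colors blocked. Contradiction.
- Case c(8) = 2:
  - Vertex 9: neighbors [1, 8] already have colors [1, 2] ⇒ c(9) = 3.
  - Vertex 19: neighbors [1, 8] already have colors [1, 2] ⇒ c(19) = 3.
  - Vertex 24: neighbors [12, 9] already have colors [2, 3] ⇒ c(24) = 1.
  - Vertex 17: neighbors [24, 8, 19] already have colors [1, 2, 3] — all 3 colors blocked. Contradiction.
Every case ends in a contradiction, so G has no proper 3-coloring (χ ≥ 4).
The coloring below uses 4 colors, so χ(G) = 4.
A valid 4-coloring: color 1: [9, 10, 19, 23, 25]; color 2: [1, 8, 11, 24]; color 3: [5, 12, 21]; color 4: [17, 27].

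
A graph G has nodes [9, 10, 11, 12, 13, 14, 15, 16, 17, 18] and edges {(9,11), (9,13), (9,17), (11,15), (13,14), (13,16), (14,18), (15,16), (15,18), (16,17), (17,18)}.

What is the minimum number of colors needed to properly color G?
χ(G) = 3

Clique number ω(G) = 2 (lower bound: χ ≥ ω).
Odd cycle [16, 15, 11, 9, 17] needs 3 colors (χ ≥ 3).
The coloring below uses 3 colors, so χ(G) = 3.
A valid 3-coloring: color 1: [9, 10, 12, 16, 18]; color 2: [13, 15, 17]; color 3: [11, 14].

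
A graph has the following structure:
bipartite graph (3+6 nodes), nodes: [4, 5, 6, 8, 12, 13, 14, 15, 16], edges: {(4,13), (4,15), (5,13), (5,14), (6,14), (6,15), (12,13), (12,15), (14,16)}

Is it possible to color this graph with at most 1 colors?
Edge (6,14) forces its endpoints to differ, so 1 color is not enough.

No, G is not 1-colorable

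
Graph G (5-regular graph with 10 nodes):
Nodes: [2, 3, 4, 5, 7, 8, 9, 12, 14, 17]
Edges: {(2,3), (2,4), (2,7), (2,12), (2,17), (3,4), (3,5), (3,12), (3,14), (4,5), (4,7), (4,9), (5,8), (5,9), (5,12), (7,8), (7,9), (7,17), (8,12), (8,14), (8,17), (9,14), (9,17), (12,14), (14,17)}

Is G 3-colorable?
No, G is not 3-colorable

Odd cycle [5, 3, 2, 7, 9] needs 3 colors (χ ≥ 3).
Vertex 4 is adjacent to every vertex of [2, 3, 5, 7, 9], which already need 3 colors among themselves, so 4 needs a new color (χ ≥ 4).
Hence χ(G) ≥ 4 > 3, so no proper 3-coloring exists.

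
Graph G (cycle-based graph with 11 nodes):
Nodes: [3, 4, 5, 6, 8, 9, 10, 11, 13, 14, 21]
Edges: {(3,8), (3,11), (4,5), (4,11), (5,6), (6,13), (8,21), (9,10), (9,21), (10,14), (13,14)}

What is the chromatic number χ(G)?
χ(G) = 3

Clique number ω(G) = 2 (lower bound: χ ≥ ω).
Odd cycle [14, 10, 9, 21, 8, 3, 11, 4, 5, 6, 13] needs 3 colors (χ ≥ 3).
The coloring below uses 3 colors, so χ(G) = 3.
A valid 3-coloring: color 1: [6, 8, 9, 11, 14]; color 2: [3, 4, 10, 13, 21]; color 3: [5].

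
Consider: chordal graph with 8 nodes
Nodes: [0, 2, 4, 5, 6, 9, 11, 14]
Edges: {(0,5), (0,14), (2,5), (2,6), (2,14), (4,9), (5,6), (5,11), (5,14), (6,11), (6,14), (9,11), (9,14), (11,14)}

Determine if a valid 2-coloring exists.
The clique on vertices [2, 5, 6, 14] has size 4 > 2, so it alone needs 4 colors.

No, G is not 2-colorable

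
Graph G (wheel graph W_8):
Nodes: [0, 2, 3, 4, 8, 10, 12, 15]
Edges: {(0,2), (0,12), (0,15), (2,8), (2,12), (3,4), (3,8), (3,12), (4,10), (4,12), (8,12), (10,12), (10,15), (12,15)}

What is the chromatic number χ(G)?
χ(G) = 4

Clique number ω(G) = 3 (lower bound: χ ≥ ω).
Odd cycle [8, 2, 0, 15, 10, 4, 3] needs 3 colors (χ ≥ 3).
Vertex 12 is adjacent to every vertex of [0, 2, 3, 4, 8, 10, 15], which already need 3 colors among themselves, so 12 needs a new color (χ ≥ 4).
The coloring below uses 4 colors, so χ(G) = 4.
A valid 4-coloring: color 1: [12]; color 2: [0, 4, 8]; color 3: [2, 3, 15]; color 4: [10].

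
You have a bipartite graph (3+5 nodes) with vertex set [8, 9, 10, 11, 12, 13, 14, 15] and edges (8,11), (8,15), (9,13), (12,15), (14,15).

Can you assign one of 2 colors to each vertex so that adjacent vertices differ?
A valid 2-coloring: color 1: [9, 10, 11, 15]; color 2: [8, 12, 13, 14].
(χ(G) = 2 ≤ 2.)

Yes, G is 2-colorable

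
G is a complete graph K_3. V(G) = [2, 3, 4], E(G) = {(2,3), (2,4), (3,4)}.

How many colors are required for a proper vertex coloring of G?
Clique number ω(G) = 3 (lower bound: χ ≥ ω).
The clique on [2, 3, 4] has size 3, forcing χ ≥ 3, and the coloring below uses 3 colors, so χ(G) = 3.
A valid 3-coloring: color 1: [4]; color 2: [2]; color 3: [3].

χ(G) = 3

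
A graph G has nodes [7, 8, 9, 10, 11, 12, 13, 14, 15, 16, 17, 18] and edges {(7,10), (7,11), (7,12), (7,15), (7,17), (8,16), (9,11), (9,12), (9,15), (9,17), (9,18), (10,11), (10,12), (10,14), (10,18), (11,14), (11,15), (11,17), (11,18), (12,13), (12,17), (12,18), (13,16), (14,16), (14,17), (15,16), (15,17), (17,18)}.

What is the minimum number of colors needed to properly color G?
Clique number ω(G) = 4 (lower bound: χ ≥ ω).
The clique on [9, 11, 17, 18] has size 4, forcing χ ≥ 4, and the coloring below uses 4 colors, so χ(G) = 4.
A valid 4-coloring: color 1: [11, 12, 16]; color 2: [8, 10, 13, 17]; color 3: [14, 15, 18]; color 4: [7, 9].

χ(G) = 4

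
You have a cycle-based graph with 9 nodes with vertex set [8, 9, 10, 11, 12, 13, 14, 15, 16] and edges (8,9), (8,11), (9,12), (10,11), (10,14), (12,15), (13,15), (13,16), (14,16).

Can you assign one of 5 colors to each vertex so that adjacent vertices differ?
A valid 5-coloring: color 1: [9, 10, 15, 16]; color 2: [11, 12, 13, 14]; color 3: [8].
(χ(G) = 3 ≤ 5.)

Yes, G is 5-colorable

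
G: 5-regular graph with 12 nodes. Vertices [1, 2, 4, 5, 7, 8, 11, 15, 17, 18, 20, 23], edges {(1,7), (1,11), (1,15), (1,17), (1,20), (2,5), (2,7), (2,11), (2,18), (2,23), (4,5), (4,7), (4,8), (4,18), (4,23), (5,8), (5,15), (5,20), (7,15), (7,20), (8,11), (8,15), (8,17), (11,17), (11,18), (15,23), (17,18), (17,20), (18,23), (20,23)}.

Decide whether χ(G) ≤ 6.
Yes, G is 6-colorable

A valid 6-coloring: color 1: [8, 18, 20]; color 2: [2, 4, 15, 17]; color 3: [5, 7, 11, 23]; color 4: [1].
(χ(G) = 4 ≤ 6.)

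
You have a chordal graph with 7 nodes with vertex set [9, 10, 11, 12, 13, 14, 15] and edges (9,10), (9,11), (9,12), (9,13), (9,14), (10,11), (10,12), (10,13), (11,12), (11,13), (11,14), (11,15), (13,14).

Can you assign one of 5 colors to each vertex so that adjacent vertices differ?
A valid 5-coloring: color 1: [11]; color 2: [9, 15]; color 3: [10, 14]; color 4: [12, 13].
(χ(G) = 4 ≤ 5.)

Yes, G is 5-colorable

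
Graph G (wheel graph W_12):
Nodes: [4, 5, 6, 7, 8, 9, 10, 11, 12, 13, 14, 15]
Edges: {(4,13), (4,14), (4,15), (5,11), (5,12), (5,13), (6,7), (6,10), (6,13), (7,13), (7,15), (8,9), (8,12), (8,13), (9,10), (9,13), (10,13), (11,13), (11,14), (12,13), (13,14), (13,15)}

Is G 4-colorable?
A valid 4-coloring: color 1: [13]; color 2: [5, 6, 8, 14, 15]; color 3: [4, 7, 9, 11, 12]; color 4: [10].
(χ(G) = 4 ≤ 4.)

Yes, G is 4-colorable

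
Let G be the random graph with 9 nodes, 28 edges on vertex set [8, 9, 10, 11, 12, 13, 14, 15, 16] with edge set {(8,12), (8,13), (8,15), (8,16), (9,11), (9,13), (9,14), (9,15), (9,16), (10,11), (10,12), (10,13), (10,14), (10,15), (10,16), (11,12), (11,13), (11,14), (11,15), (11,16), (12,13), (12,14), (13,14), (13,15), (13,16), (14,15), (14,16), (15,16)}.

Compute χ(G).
χ(G) = 6

Clique number ω(G) = 6 (lower bound: χ ≥ ω).
The clique on [9, 11, 13, 14, 15, 16] has size 6, forcing χ ≥ 6, and the coloring below uses 6 colors, so χ(G) = 6.
A valid 6-coloring: color 1: [13]; color 2: [12, 16]; color 3: [15]; color 4: [8, 14]; color 5: [11]; color 6: [9, 10].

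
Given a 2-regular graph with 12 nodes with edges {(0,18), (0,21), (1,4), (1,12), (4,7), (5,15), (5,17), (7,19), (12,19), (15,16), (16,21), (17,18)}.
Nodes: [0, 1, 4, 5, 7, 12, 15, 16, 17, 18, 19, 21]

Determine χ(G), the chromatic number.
Clique number ω(G) = 2 (lower bound: χ ≥ ω).
Odd cycle [18, 0, 21, 16, 15, 5, 17] needs 3 colors (χ ≥ 3).
The coloring below uses 3 colors, so χ(G) = 3.
A valid 3-coloring: color 1: [5, 7, 12, 18, 21]; color 2: [0, 4, 15, 17, 19]; color 3: [1, 16].

χ(G) = 3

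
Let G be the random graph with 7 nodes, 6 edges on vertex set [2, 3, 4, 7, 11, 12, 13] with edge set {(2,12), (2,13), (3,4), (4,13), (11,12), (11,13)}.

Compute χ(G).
χ(G) = 2

Clique number ω(G) = 2 (lower bound: χ ≥ ω).
The graph is bipartite (no odd cycle), so 2 colors suffice: χ(G) = 2.
A valid 2-coloring: color 1: [3, 7, 12, 13]; color 2: [2, 4, 11].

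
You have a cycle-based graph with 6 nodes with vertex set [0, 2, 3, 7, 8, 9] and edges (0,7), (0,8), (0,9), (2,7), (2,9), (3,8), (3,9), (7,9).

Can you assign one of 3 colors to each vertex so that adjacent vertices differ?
A valid 3-coloring: color 1: [8, 9]; color 2: [0, 2, 3]; color 3: [7].
(χ(G) = 3 ≤ 3.)

Yes, G is 3-colorable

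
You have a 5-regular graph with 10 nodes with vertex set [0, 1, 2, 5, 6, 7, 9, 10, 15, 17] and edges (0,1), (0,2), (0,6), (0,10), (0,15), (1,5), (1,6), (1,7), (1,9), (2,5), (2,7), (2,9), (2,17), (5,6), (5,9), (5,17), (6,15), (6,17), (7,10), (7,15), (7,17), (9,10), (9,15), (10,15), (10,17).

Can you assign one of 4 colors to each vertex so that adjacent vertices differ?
A valid 4-coloring: color 1: [0, 5, 7]; color 2: [2, 6, 10]; color 3: [1, 15, 17]; color 4: [9].
(χ(G) = 4 ≤ 4.)

Yes, G is 4-colorable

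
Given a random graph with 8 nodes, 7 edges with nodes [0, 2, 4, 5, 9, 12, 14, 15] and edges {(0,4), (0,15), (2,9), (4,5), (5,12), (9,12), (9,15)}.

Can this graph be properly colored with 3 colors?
A valid 3-coloring: color 1: [0, 5, 9, 14]; color 2: [2, 4, 12, 15].
(χ(G) = 2 ≤ 3.)

Yes, G is 3-colorable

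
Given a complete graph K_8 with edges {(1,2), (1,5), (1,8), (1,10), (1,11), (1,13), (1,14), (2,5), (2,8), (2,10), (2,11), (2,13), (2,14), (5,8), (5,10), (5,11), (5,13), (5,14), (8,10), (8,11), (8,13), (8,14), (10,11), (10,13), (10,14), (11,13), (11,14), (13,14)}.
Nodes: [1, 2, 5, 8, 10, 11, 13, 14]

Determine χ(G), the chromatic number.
Clique number ω(G) = 8 (lower bound: χ ≥ ω).
The clique on [1, 2, 5, 8, 10, 11, 13, 14] has size 8, forcing χ ≥ 8, and the coloring below uses 8 colors, so χ(G) = 8.
A valid 8-coloring: color 1: [2]; color 2: [5]; color 3: [13]; color 4: [1]; color 5: [10]; color 6: [11]; color 7: [8]; color 8: [14].

χ(G) = 8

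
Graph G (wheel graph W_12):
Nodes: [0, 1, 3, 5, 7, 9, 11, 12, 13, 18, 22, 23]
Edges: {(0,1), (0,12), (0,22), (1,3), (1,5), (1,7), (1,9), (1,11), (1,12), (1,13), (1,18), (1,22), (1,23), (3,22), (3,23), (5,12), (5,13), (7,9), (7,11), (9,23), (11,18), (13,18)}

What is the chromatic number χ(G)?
χ(G) = 4

Clique number ω(G) = 3 (lower bound: χ ≥ ω).
Odd cycle [13, 5, 12, 0, 22, 3, 23, 9, 7, 11, 18] needs 3 colors (χ ≥ 3).
Vertex 1 is adjacent to every vertex of [0, 3, 5, 7, 9, 11, 12, 13, 18, 22, 23], which already need 3 colors among themselves, so 1 needs a new color (χ ≥ 4).
The coloring below uses 4 colors, so χ(G) = 4.
A valid 4-coloring: color 1: [1]; color 2: [11, 12, 13, 22, 23]; color 3: [0, 3, 5, 9, 18]; color 4: [7].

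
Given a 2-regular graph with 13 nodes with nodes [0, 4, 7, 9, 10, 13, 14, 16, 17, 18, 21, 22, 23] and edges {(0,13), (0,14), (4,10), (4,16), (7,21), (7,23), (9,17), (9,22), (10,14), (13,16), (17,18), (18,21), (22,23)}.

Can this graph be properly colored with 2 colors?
No, G is not 2-colorable

Odd cycle [22, 9, 17, 18, 21, 7, 23] needs 3 colors (χ ≥ 3).
Hence χ(G) ≥ 3 > 2, so no proper 2-coloring exists.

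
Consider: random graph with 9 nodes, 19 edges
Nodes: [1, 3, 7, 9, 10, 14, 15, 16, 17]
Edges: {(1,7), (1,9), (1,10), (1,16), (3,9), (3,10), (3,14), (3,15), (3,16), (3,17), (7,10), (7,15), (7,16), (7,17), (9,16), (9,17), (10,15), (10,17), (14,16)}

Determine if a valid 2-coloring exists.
The clique on vertices [1, 9, 16] has size 3 > 2, so it alone needs 3 colors.

No, G is not 2-colorable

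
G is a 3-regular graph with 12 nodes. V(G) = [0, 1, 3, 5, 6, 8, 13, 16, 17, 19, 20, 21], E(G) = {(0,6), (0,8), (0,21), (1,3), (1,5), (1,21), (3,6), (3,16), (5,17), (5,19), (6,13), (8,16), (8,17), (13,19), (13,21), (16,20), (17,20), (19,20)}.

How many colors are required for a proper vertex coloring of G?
Clique number ω(G) = 2 (lower bound: χ ≥ ω).
Odd cycle [13, 21, 1, 3, 6] needs 3 colors (χ ≥ 3).
The coloring below uses 3 colors, so χ(G) = 3.
A valid 3-coloring: color 1: [5, 6, 8, 20, 21]; color 2: [0, 1, 16, 17, 19]; color 3: [3, 13].

χ(G) = 3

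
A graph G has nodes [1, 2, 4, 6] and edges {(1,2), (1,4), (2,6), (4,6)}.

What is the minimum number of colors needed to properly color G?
Clique number ω(G) = 2 (lower bound: χ ≥ ω).
The graph is bipartite (no odd cycle), so 2 colors suffice: χ(G) = 2.
A valid 2-coloring: color 1: [2, 4]; color 2: [1, 6].

χ(G) = 2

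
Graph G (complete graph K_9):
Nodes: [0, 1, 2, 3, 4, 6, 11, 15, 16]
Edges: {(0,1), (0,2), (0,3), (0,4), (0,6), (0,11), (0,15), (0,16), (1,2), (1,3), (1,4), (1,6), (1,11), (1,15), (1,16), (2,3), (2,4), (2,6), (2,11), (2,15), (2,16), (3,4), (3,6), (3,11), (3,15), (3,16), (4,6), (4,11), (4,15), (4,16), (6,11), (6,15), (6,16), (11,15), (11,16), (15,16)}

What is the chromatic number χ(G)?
Clique number ω(G) = 9 (lower bound: χ ≥ ω).
The clique on [0, 1, 2, 3, 4, 6, 11, 15, 16] has size 9, forcing χ ≥ 9, and the coloring below uses 9 colors, so χ(G) = 9.
A valid 9-coloring: color 1: [16]; color 2: [6]; color 3: [0]; color 4: [2]; color 5: [4]; color 6: [3]; color 7: [15]; color 8: [1]; color 9: [11].

χ(G) = 9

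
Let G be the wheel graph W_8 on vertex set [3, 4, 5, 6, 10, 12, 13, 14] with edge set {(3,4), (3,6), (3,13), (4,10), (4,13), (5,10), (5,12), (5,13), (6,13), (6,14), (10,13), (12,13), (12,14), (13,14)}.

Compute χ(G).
χ(G) = 4

Clique number ω(G) = 3 (lower bound: χ ≥ ω).
Odd cycle [5, 12, 14, 6, 3, 4, 10] needs 3 colors (χ ≥ 3).
Vertex 13 is adjacent to every vertex of [3, 4, 5, 6, 10, 12, 14], which already need 3 colors among themselves, so 13 needs a new color (χ ≥ 4).
The coloring below uses 4 colors, so χ(G) = 4.
A valid 4-coloring: color 1: [13]; color 2: [4, 5, 14]; color 3: [6, 10, 12]; color 4: [3].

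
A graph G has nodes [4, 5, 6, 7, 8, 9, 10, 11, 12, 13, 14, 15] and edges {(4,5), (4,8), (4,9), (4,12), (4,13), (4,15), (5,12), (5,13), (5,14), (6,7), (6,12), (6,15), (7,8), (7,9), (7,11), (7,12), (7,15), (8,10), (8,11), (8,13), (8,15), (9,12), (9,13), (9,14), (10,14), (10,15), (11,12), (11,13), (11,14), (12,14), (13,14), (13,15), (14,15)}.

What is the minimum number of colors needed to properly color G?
Clique number ω(G) = 4 (lower bound: χ ≥ ω).
The clique on [4, 8, 13, 15] has size 4, forcing χ ≥ 4, and the coloring below uses 4 colors, so χ(G) = 4.
A valid 4-coloring: color 1: [4, 7, 14]; color 2: [10, 12, 13]; color 3: [5, 9, 11, 15]; color 4: [6, 8].

χ(G) = 4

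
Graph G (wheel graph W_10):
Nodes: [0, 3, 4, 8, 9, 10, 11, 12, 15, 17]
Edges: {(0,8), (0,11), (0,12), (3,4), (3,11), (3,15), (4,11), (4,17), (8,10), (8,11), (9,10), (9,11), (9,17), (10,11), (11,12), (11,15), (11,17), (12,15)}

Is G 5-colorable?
Yes, G is 5-colorable

A valid 5-coloring: color 1: [11]; color 2: [3, 10, 12, 17]; color 3: [0, 4, 9, 15]; color 4: [8].
(χ(G) = 4 ≤ 5.)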